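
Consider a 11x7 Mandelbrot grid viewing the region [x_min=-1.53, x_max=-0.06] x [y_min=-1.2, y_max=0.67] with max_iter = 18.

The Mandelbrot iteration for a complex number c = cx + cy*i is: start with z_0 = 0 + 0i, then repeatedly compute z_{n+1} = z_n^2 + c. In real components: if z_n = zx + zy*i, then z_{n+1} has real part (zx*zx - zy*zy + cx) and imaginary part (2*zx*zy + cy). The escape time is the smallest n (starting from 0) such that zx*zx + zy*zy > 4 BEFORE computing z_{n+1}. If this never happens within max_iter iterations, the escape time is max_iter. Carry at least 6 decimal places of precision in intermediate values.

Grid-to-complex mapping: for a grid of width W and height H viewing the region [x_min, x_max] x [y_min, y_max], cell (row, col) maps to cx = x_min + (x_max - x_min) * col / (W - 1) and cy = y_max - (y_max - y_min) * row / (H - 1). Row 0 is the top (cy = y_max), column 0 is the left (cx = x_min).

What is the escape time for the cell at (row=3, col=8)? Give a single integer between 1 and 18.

z_0 = 0 + 0i, c = -0.3540 + -0.2650i
Iter 1: z = -0.3540 + -0.2650i, |z|^2 = 0.1955
Iter 2: z = -0.2989 + -0.0774i, |z|^2 = 0.0953
Iter 3: z = -0.2706 + -0.2187i, |z|^2 = 0.1211
Iter 4: z = -0.3286 + -0.1466i, |z|^2 = 0.1295
Iter 5: z = -0.2675 + -0.1687i, |z|^2 = 0.1000
Iter 6: z = -0.3109 + -0.1748i, |z|^2 = 0.1272
Iter 7: z = -0.2879 + -0.1563i, |z|^2 = 0.1073
Iter 8: z = -0.2956 + -0.1750i, |z|^2 = 0.1180
Iter 9: z = -0.2973 + -0.1616i, |z|^2 = 0.1145
Iter 10: z = -0.2917 + -0.1689i, |z|^2 = 0.1137
Iter 11: z = -0.2974 + -0.1664i, |z|^2 = 0.1162
Iter 12: z = -0.2932 + -0.1660i, |z|^2 = 0.1135
Iter 13: z = -0.2956 + -0.1676i, |z|^2 = 0.1155
Iter 14: z = -0.2947 + -0.1659i, |z|^2 = 0.1144
Iter 15: z = -0.2946 + -0.1672i, |z|^2 = 0.1148
Iter 16: z = -0.2951 + -0.1665i, |z|^2 = 0.1148
Iter 17: z = -0.2946 + -0.1667i, |z|^2 = 0.1146

Answer: 18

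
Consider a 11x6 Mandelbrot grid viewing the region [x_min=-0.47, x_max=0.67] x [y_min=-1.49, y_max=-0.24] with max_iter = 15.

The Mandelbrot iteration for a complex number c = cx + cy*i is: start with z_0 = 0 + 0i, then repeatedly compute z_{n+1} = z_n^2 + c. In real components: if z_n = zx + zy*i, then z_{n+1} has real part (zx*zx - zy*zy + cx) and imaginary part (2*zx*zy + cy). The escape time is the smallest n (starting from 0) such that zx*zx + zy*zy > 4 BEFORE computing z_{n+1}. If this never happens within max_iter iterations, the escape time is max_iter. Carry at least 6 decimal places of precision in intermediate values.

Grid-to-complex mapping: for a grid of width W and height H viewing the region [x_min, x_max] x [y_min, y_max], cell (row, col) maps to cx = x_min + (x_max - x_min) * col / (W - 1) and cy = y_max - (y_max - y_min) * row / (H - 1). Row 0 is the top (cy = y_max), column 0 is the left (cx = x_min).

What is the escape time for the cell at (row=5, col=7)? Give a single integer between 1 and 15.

z_0 = 0 + 0i, c = 0.3280 + -1.4900i
Iter 1: z = 0.3280 + -1.4900i, |z|^2 = 2.3277
Iter 2: z = -1.7845 + -2.4674i, |z|^2 = 9.2728
Escaped at iteration 2

Answer: 2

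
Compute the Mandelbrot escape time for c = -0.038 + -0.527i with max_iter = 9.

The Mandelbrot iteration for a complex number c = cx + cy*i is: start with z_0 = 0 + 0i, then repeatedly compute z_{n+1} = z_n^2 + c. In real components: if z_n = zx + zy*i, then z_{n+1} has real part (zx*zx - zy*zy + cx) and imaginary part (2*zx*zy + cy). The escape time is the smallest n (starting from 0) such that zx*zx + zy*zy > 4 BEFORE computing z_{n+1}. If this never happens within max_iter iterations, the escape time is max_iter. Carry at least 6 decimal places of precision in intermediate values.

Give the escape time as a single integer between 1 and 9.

Answer: 9

Derivation:
z_0 = 0 + 0i, c = -0.0380 + -0.5270i
Iter 1: z = -0.0380 + -0.5270i, |z|^2 = 0.2792
Iter 2: z = -0.3143 + -0.4869i, |z|^2 = 0.3359
Iter 3: z = -0.1763 + -0.2209i, |z|^2 = 0.0799
Iter 4: z = -0.0557 + -0.4491i, |z|^2 = 0.2048
Iter 5: z = -0.2366 + -0.4770i, |z|^2 = 0.2835
Iter 6: z = -0.2095 + -0.3013i, |z|^2 = 0.1347
Iter 7: z = -0.0849 + -0.4007i, |z|^2 = 0.1678
Iter 8: z = -0.1914 + -0.4590i, |z|^2 = 0.2473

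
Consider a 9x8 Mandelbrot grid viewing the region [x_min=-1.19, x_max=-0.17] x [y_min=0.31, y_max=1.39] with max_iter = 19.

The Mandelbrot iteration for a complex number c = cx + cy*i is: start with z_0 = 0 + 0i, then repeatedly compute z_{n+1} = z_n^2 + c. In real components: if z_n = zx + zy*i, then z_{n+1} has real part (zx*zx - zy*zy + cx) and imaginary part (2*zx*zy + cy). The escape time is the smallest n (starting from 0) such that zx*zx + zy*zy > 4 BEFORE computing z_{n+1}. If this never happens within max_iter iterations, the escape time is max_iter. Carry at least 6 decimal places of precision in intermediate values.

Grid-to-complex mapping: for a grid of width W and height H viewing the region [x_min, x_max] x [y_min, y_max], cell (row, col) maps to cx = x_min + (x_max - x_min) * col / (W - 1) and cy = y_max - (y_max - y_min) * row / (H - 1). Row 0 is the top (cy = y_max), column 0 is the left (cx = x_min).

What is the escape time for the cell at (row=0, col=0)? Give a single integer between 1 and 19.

Answer: 2

Derivation:
z_0 = 0 + 0i, c = -1.1900 + 1.3900i
Iter 1: z = -1.1900 + 1.3900i, |z|^2 = 3.3482
Iter 2: z = -1.7060 + -1.9182i, |z|^2 = 6.5899
Escaped at iteration 2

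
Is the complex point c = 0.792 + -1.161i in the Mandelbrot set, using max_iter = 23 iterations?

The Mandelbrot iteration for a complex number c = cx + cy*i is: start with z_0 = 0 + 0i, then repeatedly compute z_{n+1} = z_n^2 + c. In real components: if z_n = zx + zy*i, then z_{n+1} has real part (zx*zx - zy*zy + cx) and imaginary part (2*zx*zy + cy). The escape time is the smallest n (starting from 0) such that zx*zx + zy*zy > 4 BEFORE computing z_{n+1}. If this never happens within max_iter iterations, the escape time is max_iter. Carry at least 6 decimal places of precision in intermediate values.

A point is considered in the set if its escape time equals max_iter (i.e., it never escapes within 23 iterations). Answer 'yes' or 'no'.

z_0 = 0 + 0i, c = 0.7920 + -1.1610i
Iter 1: z = 0.7920 + -1.1610i, |z|^2 = 1.9752
Iter 2: z = 0.0713 + -3.0000i, |z|^2 = 9.0052
Escaped at iteration 2

Answer: no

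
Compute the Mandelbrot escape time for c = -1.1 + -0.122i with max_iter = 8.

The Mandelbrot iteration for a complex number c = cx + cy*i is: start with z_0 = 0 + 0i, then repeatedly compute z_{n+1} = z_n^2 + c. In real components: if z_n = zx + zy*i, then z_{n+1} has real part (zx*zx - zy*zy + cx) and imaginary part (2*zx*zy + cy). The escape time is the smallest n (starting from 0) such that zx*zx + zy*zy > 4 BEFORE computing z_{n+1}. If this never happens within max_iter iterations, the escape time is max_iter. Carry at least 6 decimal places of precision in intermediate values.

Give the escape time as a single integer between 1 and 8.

Answer: 8

Derivation:
z_0 = 0 + 0i, c = -1.1000 + -0.1220i
Iter 1: z = -1.1000 + -0.1220i, |z|^2 = 1.2249
Iter 2: z = 0.0951 + 0.1464i, |z|^2 = 0.0305
Iter 3: z = -1.1124 + -0.0942i, |z|^2 = 1.2463
Iter 4: z = 0.1285 + 0.0875i, |z|^2 = 0.0242
Iter 5: z = -1.0911 + -0.0995i, |z|^2 = 1.2005
Iter 6: z = 0.0807 + 0.0952i, |z|^2 = 0.0156
Iter 7: z = -1.1026 + -0.1066i, |z|^2 = 1.2270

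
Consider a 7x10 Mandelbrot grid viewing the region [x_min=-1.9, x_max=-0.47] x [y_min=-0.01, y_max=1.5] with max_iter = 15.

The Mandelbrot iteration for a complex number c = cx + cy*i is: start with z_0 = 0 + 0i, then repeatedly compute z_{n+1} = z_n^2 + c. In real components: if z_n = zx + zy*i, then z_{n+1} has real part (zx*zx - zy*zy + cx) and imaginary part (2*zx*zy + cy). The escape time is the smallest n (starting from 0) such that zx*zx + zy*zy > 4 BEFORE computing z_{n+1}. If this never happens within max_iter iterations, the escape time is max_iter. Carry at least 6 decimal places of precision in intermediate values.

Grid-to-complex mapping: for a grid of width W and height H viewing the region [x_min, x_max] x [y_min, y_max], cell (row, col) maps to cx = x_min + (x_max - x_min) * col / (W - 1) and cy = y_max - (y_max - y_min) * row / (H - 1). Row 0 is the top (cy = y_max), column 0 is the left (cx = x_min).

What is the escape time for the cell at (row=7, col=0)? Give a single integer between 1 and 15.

z_0 = 0 + 0i, c = -1.9000 + 0.3256i
Iter 1: z = -1.9000 + 0.3256i, |z|^2 = 3.7160
Iter 2: z = 1.6040 + -0.9116i, |z|^2 = 3.4038
Iter 3: z = -0.1581 + -2.5987i, |z|^2 = 6.7784
Escaped at iteration 3

Answer: 3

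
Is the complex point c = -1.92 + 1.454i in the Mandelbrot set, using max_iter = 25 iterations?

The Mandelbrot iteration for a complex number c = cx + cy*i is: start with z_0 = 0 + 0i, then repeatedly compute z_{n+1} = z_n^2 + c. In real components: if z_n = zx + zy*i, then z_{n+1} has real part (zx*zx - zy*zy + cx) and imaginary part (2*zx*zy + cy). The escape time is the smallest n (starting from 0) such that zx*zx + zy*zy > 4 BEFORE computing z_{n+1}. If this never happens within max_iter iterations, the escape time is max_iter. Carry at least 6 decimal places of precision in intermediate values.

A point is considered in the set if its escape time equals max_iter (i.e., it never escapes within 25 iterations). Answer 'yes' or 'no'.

z_0 = 0 + 0i, c = -1.9200 + 1.4540i
Iter 1: z = -1.9200 + 1.4540i, |z|^2 = 5.8005
Escaped at iteration 1

Answer: no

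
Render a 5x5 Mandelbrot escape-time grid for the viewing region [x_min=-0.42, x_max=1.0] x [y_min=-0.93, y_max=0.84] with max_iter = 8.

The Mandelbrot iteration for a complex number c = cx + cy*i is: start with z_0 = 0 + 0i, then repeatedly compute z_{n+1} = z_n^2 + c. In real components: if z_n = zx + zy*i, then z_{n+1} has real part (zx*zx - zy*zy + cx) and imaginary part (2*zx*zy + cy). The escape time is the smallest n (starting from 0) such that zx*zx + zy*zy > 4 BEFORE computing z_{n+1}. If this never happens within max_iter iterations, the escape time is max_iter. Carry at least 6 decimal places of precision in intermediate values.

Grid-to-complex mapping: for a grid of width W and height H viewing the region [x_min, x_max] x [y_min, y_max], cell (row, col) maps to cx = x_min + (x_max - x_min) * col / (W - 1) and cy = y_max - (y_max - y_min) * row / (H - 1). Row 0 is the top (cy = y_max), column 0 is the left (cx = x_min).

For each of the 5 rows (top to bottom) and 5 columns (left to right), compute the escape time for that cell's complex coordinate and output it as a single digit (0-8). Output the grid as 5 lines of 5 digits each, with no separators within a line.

Answer: 58432
88832
88842
88832
58422

Derivation:
(row=0, col=0): c = -0.4200 + 0.8400i → escape time 5
(row=0, col=1): c = -0.0650 + 0.8400i → escape time 8
(row=0, col=2): c = 0.2900 + 0.8400i → escape time 4
(row=0, col=3): c = 0.6450 + 0.8400i → escape time 3
(row=0, col=4): c = 1.0000 + 0.8400i → escape time 2
(row=1, col=0): c = -0.4200 + 0.3975i → escape time 8
(row=1, col=1): c = -0.0650 + 0.3975i → escape time 8
(row=1, col=2): c = 0.2900 + 0.3975i → escape time 8
(row=1, col=3): c = 0.6450 + 0.3975i → escape time 3
(row=1, col=4): c = 1.0000 + 0.3975i → escape time 2
(row=2, col=0): c = -0.4200 + -0.0450i → escape time 8
(row=2, col=1): c = -0.0650 + -0.0450i → escape time 8
(row=2, col=2): c = 0.2900 + -0.0450i → escape time 8
(row=2, col=3): c = 0.6450 + -0.0450i → escape time 4
(row=2, col=4): c = 1.0000 + -0.0450i → escape time 2
(row=3, col=0): c = -0.4200 + -0.4875i → escape time 8
(row=3, col=1): c = -0.0650 + -0.4875i → escape time 8
(row=3, col=2): c = 0.2900 + -0.4875i → escape time 8
(row=3, col=3): c = 0.6450 + -0.4875i → escape time 3
(row=3, col=4): c = 1.0000 + -0.4875i → escape time 2
(row=4, col=0): c = -0.4200 + -0.9300i → escape time 5
(row=4, col=1): c = -0.0650 + -0.9300i → escape time 8
(row=4, col=2): c = 0.2900 + -0.9300i → escape time 4
(row=4, col=3): c = 0.6450 + -0.9300i → escape time 2
(row=4, col=4): c = 1.0000 + -0.9300i → escape time 2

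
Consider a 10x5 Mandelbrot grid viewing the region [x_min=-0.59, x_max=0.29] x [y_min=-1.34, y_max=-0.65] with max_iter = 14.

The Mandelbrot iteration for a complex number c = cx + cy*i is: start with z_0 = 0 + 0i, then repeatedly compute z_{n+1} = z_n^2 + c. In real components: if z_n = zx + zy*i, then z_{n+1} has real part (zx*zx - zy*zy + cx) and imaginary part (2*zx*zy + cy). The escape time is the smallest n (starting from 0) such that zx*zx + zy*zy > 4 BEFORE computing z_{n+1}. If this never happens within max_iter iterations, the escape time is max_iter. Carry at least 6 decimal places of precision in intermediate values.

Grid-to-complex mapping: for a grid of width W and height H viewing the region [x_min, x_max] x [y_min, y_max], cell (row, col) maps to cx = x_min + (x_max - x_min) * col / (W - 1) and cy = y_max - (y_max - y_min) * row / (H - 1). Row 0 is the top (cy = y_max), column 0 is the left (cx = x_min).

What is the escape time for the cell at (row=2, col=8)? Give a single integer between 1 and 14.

Answer: 4

Derivation:
z_0 = 0 + 0i, c = 0.1922 + -0.9950i
Iter 1: z = 0.1922 + -0.9950i, |z|^2 = 1.0270
Iter 2: z = -0.7609 + -1.3775i, |z|^2 = 2.4765
Iter 3: z = -1.1264 + 1.1012i, |z|^2 = 2.4815
Iter 4: z = 0.2485 + -3.4759i, |z|^2 = 12.1433
Escaped at iteration 4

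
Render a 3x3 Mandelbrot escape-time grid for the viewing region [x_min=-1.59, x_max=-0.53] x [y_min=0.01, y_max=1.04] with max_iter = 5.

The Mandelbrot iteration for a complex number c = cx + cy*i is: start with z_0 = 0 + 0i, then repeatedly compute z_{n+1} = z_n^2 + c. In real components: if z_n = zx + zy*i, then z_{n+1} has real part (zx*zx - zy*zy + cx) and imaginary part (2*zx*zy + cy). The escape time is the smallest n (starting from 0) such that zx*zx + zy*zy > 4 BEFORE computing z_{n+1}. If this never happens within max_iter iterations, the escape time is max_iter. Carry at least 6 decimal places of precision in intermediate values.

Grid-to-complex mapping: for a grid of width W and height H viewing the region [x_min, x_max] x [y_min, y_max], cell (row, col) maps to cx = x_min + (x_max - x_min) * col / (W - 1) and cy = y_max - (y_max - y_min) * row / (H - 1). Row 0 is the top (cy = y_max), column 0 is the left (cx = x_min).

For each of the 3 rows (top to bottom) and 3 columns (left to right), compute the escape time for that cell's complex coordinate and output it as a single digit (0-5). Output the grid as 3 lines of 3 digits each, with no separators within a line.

(row=0, col=0): c = -1.5900 + 1.0400i → escape time 2
(row=0, col=1): c = -1.0600 + 1.0400i → escape time 3
(row=0, col=2): c = -0.5300 + 1.0400i → escape time 4
(row=1, col=0): c = -1.5900 + 0.5250i → escape time 3
(row=1, col=1): c = -1.0600 + 0.5250i → escape time 5
(row=1, col=2): c = -0.5300 + 0.5250i → escape time 5
(row=2, col=0): c = -1.5900 + 0.0100i → escape time 5
(row=2, col=1): c = -1.0600 + 0.0100i → escape time 5
(row=2, col=2): c = -0.5300 + 0.0100i → escape time 5

Answer: 234
355
555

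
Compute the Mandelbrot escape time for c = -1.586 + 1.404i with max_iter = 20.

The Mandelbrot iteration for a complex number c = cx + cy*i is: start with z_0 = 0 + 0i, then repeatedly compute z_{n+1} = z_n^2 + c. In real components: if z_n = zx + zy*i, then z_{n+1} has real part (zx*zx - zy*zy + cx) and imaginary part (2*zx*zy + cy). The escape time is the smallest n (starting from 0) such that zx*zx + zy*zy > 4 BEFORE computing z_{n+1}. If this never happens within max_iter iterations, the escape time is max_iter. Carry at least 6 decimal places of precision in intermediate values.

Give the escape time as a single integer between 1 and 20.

Answer: 1

Derivation:
z_0 = 0 + 0i, c = -1.5860 + 1.4040i
Iter 1: z = -1.5860 + 1.4040i, |z|^2 = 4.4866
Escaped at iteration 1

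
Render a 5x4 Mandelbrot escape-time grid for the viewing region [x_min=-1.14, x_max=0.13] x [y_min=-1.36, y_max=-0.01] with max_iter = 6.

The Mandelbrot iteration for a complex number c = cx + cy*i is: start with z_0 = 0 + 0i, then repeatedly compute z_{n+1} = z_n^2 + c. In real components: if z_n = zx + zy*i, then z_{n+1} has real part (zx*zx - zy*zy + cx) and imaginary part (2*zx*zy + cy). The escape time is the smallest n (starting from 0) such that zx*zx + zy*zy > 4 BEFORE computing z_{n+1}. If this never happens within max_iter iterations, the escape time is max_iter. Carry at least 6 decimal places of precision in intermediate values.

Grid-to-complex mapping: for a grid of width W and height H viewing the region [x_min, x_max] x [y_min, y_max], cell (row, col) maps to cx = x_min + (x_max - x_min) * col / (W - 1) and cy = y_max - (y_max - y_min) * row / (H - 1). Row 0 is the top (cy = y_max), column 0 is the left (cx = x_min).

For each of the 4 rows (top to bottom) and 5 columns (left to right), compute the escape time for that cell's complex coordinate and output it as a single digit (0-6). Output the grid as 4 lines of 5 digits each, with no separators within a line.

Answer: 66666
56666
33465
22222

Derivation:
(row=0, col=0): c = -1.1400 + -0.0100i → escape time 6
(row=0, col=1): c = -0.8225 + -0.0100i → escape time 6
(row=0, col=2): c = -0.5050 + -0.0100i → escape time 6
(row=0, col=3): c = -0.1875 + -0.0100i → escape time 6
(row=0, col=4): c = 0.1300 + -0.0100i → escape time 6
(row=1, col=0): c = -1.1400 + -0.4600i → escape time 5
(row=1, col=1): c = -0.8225 + -0.4600i → escape time 6
(row=1, col=2): c = -0.5050 + -0.4600i → escape time 6
(row=1, col=3): c = -0.1875 + -0.4600i → escape time 6
(row=1, col=4): c = 0.1300 + -0.4600i → escape time 6
(row=2, col=0): c = -1.1400 + -0.9100i → escape time 3
(row=2, col=1): c = -0.8225 + -0.9100i → escape time 3
(row=2, col=2): c = -0.5050 + -0.9100i → escape time 4
(row=2, col=3): c = -0.1875 + -0.9100i → escape time 6
(row=2, col=4): c = 0.1300 + -0.9100i → escape time 5
(row=3, col=0): c = -1.1400 + -1.3600i → escape time 2
(row=3, col=1): c = -0.8225 + -1.3600i → escape time 2
(row=3, col=2): c = -0.5050 + -1.3600i → escape time 2
(row=3, col=3): c = -0.1875 + -1.3600i → escape time 2
(row=3, col=4): c = 0.1300 + -1.3600i → escape time 2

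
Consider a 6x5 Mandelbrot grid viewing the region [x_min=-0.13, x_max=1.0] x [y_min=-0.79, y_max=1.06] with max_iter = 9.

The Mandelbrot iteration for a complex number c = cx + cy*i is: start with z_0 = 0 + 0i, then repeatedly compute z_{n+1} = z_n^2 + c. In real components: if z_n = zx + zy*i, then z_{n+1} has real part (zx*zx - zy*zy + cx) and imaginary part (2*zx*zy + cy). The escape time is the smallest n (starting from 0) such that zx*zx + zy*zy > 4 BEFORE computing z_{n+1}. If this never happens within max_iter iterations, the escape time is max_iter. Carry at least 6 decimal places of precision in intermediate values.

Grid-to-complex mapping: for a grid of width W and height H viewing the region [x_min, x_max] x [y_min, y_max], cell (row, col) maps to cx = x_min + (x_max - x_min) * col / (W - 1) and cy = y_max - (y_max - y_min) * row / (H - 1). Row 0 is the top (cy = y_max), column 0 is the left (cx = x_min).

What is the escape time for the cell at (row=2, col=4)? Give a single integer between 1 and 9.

Answer: 3

Derivation:
z_0 = 0 + 0i, c = 0.7740 + 0.1350i
Iter 1: z = 0.7740 + 0.1350i, |z|^2 = 0.6173
Iter 2: z = 1.3549 + 0.3440i, |z|^2 = 1.9539
Iter 3: z = 2.4913 + 1.0671i, |z|^2 = 7.3452
Escaped at iteration 3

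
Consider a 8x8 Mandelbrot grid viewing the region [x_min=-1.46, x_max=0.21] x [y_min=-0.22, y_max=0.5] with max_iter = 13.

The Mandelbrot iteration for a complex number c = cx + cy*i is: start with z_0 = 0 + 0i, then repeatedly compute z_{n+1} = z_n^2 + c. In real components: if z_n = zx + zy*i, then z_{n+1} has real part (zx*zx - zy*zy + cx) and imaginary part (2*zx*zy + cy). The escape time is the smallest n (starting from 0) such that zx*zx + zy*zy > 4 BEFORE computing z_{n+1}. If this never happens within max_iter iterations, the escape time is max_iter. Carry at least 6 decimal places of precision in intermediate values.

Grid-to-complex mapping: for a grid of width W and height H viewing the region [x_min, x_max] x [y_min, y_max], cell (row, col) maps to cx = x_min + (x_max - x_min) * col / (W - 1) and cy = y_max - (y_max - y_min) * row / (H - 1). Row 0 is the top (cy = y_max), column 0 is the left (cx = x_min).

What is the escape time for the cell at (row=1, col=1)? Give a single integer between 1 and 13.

z_0 = 0 + 0i, c = -1.2214 + 0.3971i
Iter 1: z = -1.2214 + 0.3971i, |z|^2 = 1.6496
Iter 2: z = 0.1127 + -0.5730i, |z|^2 = 0.3411
Iter 3: z = -1.5371 + 0.2679i, |z|^2 = 2.4344
Iter 4: z = 1.0694 + -0.4265i, |z|^2 = 1.3255
Iter 5: z = -0.2598 + -0.5151i, |z|^2 = 0.3329
Iter 6: z = -1.4193 + 0.6648i, |z|^2 = 2.4564
Iter 7: z = 0.3509 + -1.4900i, |z|^2 = 2.3433
Iter 8: z = -3.3185 + -0.6486i, |z|^2 = 11.4329
Escaped at iteration 8

Answer: 8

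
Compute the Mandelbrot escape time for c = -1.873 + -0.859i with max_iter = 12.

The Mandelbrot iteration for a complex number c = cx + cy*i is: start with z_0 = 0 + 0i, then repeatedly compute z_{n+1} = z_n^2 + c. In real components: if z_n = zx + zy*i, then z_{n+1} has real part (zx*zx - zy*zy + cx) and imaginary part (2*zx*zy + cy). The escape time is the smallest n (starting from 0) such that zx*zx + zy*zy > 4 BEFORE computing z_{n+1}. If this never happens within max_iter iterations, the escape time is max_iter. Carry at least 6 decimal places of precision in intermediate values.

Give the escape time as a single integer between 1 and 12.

z_0 = 0 + 0i, c = -1.8730 + -0.8590i
Iter 1: z = -1.8730 + -0.8590i, |z|^2 = 4.2460
Escaped at iteration 1

Answer: 1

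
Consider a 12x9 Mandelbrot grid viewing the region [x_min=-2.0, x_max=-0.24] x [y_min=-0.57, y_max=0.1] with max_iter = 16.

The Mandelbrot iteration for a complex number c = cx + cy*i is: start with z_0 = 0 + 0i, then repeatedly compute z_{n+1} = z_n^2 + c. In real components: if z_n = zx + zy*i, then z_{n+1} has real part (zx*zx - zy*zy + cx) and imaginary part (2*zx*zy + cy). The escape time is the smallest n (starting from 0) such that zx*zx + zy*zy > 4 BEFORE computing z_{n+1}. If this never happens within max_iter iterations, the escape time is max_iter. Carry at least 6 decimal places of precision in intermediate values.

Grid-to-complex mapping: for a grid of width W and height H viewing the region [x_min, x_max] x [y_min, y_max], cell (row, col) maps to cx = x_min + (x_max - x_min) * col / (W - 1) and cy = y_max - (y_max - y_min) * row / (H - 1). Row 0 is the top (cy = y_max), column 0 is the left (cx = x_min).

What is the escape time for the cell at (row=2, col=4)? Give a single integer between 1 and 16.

z_0 = 0 + 0i, c = -1.3600 + -0.0675i
Iter 1: z = -1.3600 + -0.0675i, |z|^2 = 1.8542
Iter 2: z = 0.4850 + 0.1161i, |z|^2 = 0.2487
Iter 3: z = -1.1382 + 0.0451i, |z|^2 = 1.2976
Iter 4: z = -0.0665 + -0.1702i, |z|^2 = 0.0334
Iter 5: z = -1.3846 + -0.0449i, |z|^2 = 1.9190
Iter 6: z = 0.5550 + 0.0567i, |z|^2 = 0.3112
Iter 7: z = -1.0552 + -0.0046i, |z|^2 = 1.1135
Iter 8: z = -0.2465 + -0.0579i, |z|^2 = 0.0641
Iter 9: z = -1.3026 + -0.0390i, |z|^2 = 1.6982
Iter 10: z = 0.3352 + 0.0340i, |z|^2 = 0.1135
Iter 11: z = -1.2488 + -0.0447i, |z|^2 = 1.5615
Iter 12: z = 0.1975 + 0.0442i, |z|^2 = 0.0410
Iter 13: z = -1.3229 + -0.0500i, |z|^2 = 1.7526
Iter 14: z = 0.3876 + 0.0649i, |z|^2 = 0.1545
Iter 15: z = -1.2139 + -0.0172i, |z|^2 = 1.4740

Answer: 16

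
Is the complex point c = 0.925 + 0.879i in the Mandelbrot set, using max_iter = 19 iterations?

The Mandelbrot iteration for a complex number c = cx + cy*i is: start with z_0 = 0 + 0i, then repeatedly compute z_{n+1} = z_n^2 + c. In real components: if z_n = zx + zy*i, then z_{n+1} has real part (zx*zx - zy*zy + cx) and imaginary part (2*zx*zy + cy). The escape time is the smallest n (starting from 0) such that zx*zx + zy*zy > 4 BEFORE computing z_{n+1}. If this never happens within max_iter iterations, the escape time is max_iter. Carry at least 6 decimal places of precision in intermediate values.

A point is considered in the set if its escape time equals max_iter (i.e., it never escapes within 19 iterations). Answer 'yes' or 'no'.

Answer: no

Derivation:
z_0 = 0 + 0i, c = 0.9250 + 0.8790i
Iter 1: z = 0.9250 + 0.8790i, |z|^2 = 1.6283
Iter 2: z = 1.0080 + 2.5051i, |z|^2 = 7.2918
Escaped at iteration 2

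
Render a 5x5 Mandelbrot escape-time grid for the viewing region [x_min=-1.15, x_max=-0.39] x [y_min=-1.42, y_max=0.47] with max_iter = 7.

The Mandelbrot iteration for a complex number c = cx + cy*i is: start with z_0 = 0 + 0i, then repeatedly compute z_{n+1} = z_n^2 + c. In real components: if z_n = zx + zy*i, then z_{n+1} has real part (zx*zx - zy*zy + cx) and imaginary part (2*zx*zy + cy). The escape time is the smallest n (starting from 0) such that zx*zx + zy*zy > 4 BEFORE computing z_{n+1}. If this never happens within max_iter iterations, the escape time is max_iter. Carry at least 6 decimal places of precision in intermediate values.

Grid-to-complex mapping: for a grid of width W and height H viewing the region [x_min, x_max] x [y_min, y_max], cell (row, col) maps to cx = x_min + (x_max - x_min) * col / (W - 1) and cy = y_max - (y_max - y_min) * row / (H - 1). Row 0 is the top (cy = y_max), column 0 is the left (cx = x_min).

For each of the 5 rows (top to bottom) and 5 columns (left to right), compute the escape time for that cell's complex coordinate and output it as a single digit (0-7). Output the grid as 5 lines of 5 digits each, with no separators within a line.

Answer: 55777
77777
55677
33345
22222

Derivation:
(row=0, col=0): c = -1.1500 + 0.4700i → escape time 5
(row=0, col=1): c = -0.9600 + 0.4700i → escape time 5
(row=0, col=2): c = -0.7700 + 0.4700i → escape time 7
(row=0, col=3): c = -0.5800 + 0.4700i → escape time 7
(row=0, col=4): c = -0.3900 + 0.4700i → escape time 7
(row=1, col=0): c = -1.1500 + -0.0025i → escape time 7
(row=1, col=1): c = -0.9600 + -0.0025i → escape time 7
(row=1, col=2): c = -0.7700 + -0.0025i → escape time 7
(row=1, col=3): c = -0.5800 + -0.0025i → escape time 7
(row=1, col=4): c = -0.3900 + -0.0025i → escape time 7
(row=2, col=0): c = -1.1500 + -0.4750i → escape time 5
(row=2, col=1): c = -0.9600 + -0.4750i → escape time 5
(row=2, col=2): c = -0.7700 + -0.4750i → escape time 6
(row=2, col=3): c = -0.5800 + -0.4750i → escape time 7
(row=2, col=4): c = -0.3900 + -0.4750i → escape time 7
(row=3, col=0): c = -1.1500 + -0.9475i → escape time 3
(row=3, col=1): c = -0.9600 + -0.9475i → escape time 3
(row=3, col=2): c = -0.7700 + -0.9475i → escape time 3
(row=3, col=3): c = -0.5800 + -0.9475i → escape time 4
(row=3, col=4): c = -0.3900 + -0.9475i → escape time 5
(row=4, col=0): c = -1.1500 + -1.4200i → escape time 2
(row=4, col=1): c = -0.9600 + -1.4200i → escape time 2
(row=4, col=2): c = -0.7700 + -1.4200i → escape time 2
(row=4, col=3): c = -0.5800 + -1.4200i → escape time 2
(row=4, col=4): c = -0.3900 + -1.4200i → escape time 2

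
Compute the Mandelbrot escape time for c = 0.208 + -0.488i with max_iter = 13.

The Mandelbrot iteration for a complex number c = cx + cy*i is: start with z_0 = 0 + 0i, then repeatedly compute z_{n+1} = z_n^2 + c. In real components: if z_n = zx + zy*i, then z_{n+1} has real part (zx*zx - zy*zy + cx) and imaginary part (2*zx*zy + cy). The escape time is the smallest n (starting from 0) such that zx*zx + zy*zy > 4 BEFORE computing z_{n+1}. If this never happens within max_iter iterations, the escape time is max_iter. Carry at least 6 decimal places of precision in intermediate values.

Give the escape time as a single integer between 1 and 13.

z_0 = 0 + 0i, c = 0.2080 + -0.4880i
Iter 1: z = 0.2080 + -0.4880i, |z|^2 = 0.2814
Iter 2: z = 0.0131 + -0.6910i, |z|^2 = 0.4777
Iter 3: z = -0.2693 + -0.5061i, |z|^2 = 0.3287
Iter 4: z = 0.0244 + -0.2154i, |z|^2 = 0.0470
Iter 5: z = 0.1622 + -0.4985i, |z|^2 = 0.2748
Iter 6: z = -0.0142 + -0.6497i, |z|^2 = 0.4223
Iter 7: z = -0.2139 + -0.4696i, |z|^2 = 0.2663
Iter 8: z = 0.0333 + -0.2871i, |z|^2 = 0.0835
Iter 9: z = 0.1267 + -0.5071i, |z|^2 = 0.2732
Iter 10: z = -0.0331 + -0.6165i, |z|^2 = 0.3812
Iter 11: z = -0.1710 + -0.4472i, |z|^2 = 0.2292
Iter 12: z = 0.0373 + -0.3351i, |z|^2 = 0.1137

Answer: 13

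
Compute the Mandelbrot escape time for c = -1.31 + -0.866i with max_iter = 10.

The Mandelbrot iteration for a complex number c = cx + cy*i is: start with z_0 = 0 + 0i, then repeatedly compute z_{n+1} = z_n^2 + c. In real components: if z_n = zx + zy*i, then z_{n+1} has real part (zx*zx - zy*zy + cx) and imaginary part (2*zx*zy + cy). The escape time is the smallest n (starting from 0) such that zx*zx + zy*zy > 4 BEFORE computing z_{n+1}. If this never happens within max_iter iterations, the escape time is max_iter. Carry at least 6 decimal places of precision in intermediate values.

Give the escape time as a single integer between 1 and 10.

z_0 = 0 + 0i, c = -1.3100 + -0.8660i
Iter 1: z = -1.3100 + -0.8660i, |z|^2 = 2.4661
Iter 2: z = -0.3439 + 1.4029i, |z|^2 = 2.0864
Iter 3: z = -3.1599 + -1.8308i, |z|^2 = 13.3371
Escaped at iteration 3

Answer: 3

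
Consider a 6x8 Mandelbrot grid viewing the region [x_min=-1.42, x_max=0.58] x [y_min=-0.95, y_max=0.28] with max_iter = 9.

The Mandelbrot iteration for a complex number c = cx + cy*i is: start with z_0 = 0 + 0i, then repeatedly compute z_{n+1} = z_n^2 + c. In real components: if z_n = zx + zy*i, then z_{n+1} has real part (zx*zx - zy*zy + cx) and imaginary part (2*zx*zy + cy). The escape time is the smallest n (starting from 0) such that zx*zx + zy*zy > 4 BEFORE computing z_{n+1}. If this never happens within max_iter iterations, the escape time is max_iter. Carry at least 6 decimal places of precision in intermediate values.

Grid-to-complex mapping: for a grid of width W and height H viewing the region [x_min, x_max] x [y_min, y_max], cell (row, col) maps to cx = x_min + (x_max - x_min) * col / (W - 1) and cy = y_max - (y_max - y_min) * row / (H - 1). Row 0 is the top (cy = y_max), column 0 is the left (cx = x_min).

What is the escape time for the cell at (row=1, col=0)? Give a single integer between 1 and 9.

z_0 = 0 + 0i, c = -1.4200 + 0.1043i
Iter 1: z = -1.4200 + 0.1043i, |z|^2 = 2.0273
Iter 2: z = 0.5855 + -0.1919i, |z|^2 = 0.3797
Iter 3: z = -1.1140 + -0.1204i, |z|^2 = 1.2555
Iter 4: z = -0.1935 + 0.3726i, |z|^2 = 0.1763
Iter 5: z = -1.5214 + -0.0399i, |z|^2 = 2.3161
Iter 6: z = 0.8929 + 0.2258i, |z|^2 = 0.8483
Iter 7: z = -0.6737 + 0.5075i, |z|^2 = 0.7114
Iter 8: z = -1.2238 + -0.5795i, |z|^2 = 1.8335

Answer: 9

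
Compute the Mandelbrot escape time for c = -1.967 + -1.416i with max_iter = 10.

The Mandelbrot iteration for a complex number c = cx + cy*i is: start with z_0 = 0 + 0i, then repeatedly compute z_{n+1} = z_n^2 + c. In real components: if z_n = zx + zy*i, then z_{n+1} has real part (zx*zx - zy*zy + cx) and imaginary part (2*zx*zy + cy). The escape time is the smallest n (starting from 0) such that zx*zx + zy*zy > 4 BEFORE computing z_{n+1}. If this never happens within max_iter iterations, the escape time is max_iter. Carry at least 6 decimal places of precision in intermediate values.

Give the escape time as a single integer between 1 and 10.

z_0 = 0 + 0i, c = -1.9670 + -1.4160i
Iter 1: z = -1.9670 + -1.4160i, |z|^2 = 5.8741
Escaped at iteration 1

Answer: 1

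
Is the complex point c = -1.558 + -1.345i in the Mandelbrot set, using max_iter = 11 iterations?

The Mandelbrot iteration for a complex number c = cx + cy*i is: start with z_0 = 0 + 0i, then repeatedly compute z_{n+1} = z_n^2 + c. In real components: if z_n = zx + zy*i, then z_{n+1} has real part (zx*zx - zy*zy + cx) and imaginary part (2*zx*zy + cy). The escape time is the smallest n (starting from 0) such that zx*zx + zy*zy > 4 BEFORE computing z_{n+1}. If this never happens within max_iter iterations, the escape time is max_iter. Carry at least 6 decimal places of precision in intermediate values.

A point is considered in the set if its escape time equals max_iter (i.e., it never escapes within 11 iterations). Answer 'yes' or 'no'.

z_0 = 0 + 0i, c = -1.5580 + -1.3450i
Iter 1: z = -1.5580 + -1.3450i, |z|^2 = 4.2364
Escaped at iteration 1

Answer: no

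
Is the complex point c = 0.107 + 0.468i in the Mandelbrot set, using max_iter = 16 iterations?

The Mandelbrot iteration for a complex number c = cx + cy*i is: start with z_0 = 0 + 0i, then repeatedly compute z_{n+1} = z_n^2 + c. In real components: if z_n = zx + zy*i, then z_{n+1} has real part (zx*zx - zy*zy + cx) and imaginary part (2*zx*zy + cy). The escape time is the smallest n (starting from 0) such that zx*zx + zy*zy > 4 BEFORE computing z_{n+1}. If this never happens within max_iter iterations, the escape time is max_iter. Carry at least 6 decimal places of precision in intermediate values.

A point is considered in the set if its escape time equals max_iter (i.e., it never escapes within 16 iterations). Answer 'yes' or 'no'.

Answer: yes

Derivation:
z_0 = 0 + 0i, c = 0.1070 + 0.4680i
Iter 1: z = 0.1070 + 0.4680i, |z|^2 = 0.2305
Iter 2: z = -0.1006 + 0.5682i, |z|^2 = 0.3329
Iter 3: z = -0.2057 + 0.3537i, |z|^2 = 0.1674
Iter 4: z = 0.0242 + 0.3225i, |z|^2 = 0.1046
Iter 5: z = 0.0036 + 0.4836i, |z|^2 = 0.2339
Iter 6: z = -0.1269 + 0.4715i, |z|^2 = 0.2384
Iter 7: z = -0.0992 + 0.3484i, |z|^2 = 0.1312
Iter 8: z = -0.0045 + 0.3989i, |z|^2 = 0.1591
Iter 9: z = -0.0521 + 0.4644i, |z|^2 = 0.2184
Iter 10: z = -0.1059 + 0.4196i, |z|^2 = 0.1873
Iter 11: z = -0.0579 + 0.3791i, |z|^2 = 0.1471
Iter 12: z = -0.0334 + 0.4241i, |z|^2 = 0.1810
Iter 13: z = -0.0718 + 0.4397i, |z|^2 = 0.1985
Iter 14: z = -0.0812 + 0.4049i, |z|^2 = 0.1705
Iter 15: z = -0.0503 + 0.4023i, |z|^2 = 0.1643
Did not escape in 16 iterations → in set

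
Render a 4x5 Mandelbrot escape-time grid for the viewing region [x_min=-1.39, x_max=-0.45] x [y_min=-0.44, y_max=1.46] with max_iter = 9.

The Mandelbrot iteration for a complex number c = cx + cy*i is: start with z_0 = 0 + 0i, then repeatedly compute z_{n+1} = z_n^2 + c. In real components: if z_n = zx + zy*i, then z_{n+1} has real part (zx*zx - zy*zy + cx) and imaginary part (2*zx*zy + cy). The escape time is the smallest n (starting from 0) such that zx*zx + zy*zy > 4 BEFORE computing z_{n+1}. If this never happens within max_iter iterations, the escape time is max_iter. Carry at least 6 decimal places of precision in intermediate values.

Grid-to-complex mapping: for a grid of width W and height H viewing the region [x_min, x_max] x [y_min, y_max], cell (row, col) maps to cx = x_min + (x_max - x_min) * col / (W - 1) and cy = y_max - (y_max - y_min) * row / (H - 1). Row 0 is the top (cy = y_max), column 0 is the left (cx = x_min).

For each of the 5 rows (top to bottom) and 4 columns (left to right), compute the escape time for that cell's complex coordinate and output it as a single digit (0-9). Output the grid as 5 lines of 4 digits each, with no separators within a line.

(row=0, col=0): c = -1.3900 + 1.4600i → escape time 1
(row=0, col=1): c = -1.0767 + 1.4600i → escape time 2
(row=0, col=2): c = -0.7633 + 1.4600i → escape time 2
(row=0, col=3): c = -0.4500 + 1.4600i → escape time 2
(row=1, col=0): c = -1.3900 + 0.9850i → escape time 3
(row=1, col=1): c = -1.0767 + 0.9850i → escape time 3
(row=1, col=2): c = -0.7633 + 0.9850i → escape time 3
(row=1, col=3): c = -0.4500 + 0.9850i → escape time 4
(row=2, col=0): c = -1.3900 + 0.5100i → escape time 3
(row=2, col=1): c = -1.0767 + 0.5100i → escape time 5
(row=2, col=2): c = -0.7633 + 0.5100i → escape time 6
(row=2, col=3): c = -0.4500 + 0.5100i → escape time 9
(row=3, col=0): c = -1.3900 + 0.0350i → escape time 9
(row=3, col=1): c = -1.0767 + 0.0350i → escape time 9
(row=3, col=2): c = -0.7633 + 0.0350i → escape time 9
(row=3, col=3): c = -0.4500 + 0.0350i → escape time 9
(row=4, col=0): c = -1.3900 + -0.4400i → escape time 4
(row=4, col=1): c = -1.0767 + -0.4400i → escape time 5
(row=4, col=2): c = -0.7633 + -0.4400i → escape time 7
(row=4, col=3): c = -0.4500 + -0.4400i → escape time 9

Answer: 1222
3334
3569
9999
4579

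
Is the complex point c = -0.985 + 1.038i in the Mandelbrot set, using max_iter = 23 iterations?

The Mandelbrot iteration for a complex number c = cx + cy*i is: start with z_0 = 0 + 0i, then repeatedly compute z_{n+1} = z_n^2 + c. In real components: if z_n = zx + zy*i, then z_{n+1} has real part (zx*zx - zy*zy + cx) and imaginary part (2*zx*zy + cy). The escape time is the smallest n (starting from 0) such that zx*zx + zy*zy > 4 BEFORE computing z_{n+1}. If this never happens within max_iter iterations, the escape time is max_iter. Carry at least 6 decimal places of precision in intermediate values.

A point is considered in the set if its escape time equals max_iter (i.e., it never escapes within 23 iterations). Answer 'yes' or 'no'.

Answer: no

Derivation:
z_0 = 0 + 0i, c = -0.9850 + 1.0380i
Iter 1: z = -0.9850 + 1.0380i, |z|^2 = 2.0477
Iter 2: z = -1.0922 + -1.0069i, |z|^2 = 2.2067
Iter 3: z = -0.8058 + 3.2374i, |z|^2 = 11.1303
Escaped at iteration 3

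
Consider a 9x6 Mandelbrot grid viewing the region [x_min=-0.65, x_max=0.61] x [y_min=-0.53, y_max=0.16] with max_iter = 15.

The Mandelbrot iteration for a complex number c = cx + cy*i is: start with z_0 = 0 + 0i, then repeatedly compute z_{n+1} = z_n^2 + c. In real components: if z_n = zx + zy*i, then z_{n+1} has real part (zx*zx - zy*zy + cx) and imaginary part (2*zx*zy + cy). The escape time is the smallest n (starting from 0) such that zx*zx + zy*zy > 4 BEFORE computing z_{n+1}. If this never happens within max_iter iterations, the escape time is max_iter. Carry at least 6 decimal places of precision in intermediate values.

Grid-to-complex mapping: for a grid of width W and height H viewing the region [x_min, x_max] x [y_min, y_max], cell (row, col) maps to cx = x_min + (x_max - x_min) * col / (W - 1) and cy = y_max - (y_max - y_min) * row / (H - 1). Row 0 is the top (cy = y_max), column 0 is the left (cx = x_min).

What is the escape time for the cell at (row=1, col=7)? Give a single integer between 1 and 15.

Answer: 6

Derivation:
z_0 = 0 + 0i, c = 0.4525 + 0.0220i
Iter 1: z = 0.4525 + 0.0220i, |z|^2 = 0.2052
Iter 2: z = 0.6568 + 0.0419i, |z|^2 = 0.4331
Iter 3: z = 0.8821 + 0.0771i, |z|^2 = 0.7840
Iter 4: z = 1.2247 + 0.1579i, |z|^2 = 1.5247
Iter 5: z = 1.9273 + 0.4088i, |z|^2 = 3.8817
Iter 6: z = 4.0000 + 1.5979i, |z|^2 = 18.5529
Escaped at iteration 6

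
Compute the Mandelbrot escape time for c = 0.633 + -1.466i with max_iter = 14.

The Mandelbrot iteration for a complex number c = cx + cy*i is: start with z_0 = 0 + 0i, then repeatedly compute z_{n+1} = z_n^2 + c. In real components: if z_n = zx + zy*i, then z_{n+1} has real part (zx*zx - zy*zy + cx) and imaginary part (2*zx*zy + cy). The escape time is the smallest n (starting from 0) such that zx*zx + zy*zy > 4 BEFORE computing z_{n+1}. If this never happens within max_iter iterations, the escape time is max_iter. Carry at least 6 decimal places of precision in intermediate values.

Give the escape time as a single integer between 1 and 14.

Answer: 2

Derivation:
z_0 = 0 + 0i, c = 0.6330 + -1.4660i
Iter 1: z = 0.6330 + -1.4660i, |z|^2 = 2.5498
Iter 2: z = -1.1155 + -3.3220i, |z|^2 = 12.2797
Escaped at iteration 2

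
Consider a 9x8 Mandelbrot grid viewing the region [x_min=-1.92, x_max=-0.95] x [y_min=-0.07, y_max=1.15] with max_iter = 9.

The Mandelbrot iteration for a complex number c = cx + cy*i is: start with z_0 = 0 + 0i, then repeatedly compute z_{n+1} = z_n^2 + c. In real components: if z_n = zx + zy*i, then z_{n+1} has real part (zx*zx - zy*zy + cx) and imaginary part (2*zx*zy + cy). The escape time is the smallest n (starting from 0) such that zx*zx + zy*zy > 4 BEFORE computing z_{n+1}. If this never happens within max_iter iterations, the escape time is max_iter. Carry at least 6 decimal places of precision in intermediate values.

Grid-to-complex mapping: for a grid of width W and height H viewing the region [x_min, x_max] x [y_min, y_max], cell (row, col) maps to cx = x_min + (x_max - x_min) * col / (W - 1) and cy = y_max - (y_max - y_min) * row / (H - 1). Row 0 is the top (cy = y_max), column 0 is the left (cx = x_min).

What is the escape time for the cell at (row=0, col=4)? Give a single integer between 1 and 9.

z_0 = 0 + 0i, c = -1.4350 + 1.1500i
Iter 1: z = -1.4350 + 1.1500i, |z|^2 = 3.3817
Iter 2: z = -0.6983 + -2.1505i, |z|^2 = 5.1122
Escaped at iteration 2

Answer: 2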